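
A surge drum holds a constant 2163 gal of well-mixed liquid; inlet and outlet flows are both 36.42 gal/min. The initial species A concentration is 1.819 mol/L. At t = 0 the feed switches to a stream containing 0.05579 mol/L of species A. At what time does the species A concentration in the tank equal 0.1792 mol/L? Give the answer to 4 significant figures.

Species balance: V dC/dt = Q(C_in − C) ⇒ τ = V/Q = 59.3904 min.
C(t) = C_in + (C₀ − C_in) e^(−t/τ). Set C = 0.1792 and solve for t:
e^(−t/τ) = (C − C_in)/(C₀ − C_in) = (0.1792 − 0.05579)/(1.819 − 0.05579) = 0.0699917
t = −τ ln(…) = 59.3904 × 2.65938 = 157.942 min.

157.9 min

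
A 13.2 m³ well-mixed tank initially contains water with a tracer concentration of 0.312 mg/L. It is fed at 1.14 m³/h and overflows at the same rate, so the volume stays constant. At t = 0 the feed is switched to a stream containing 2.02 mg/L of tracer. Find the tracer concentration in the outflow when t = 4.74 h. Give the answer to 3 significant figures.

Unsteady species balance (constant V, well mixed): V dC/dt = Q(C_in − C).
Time constant τ = V/Q = 13.2/1.14 = 11.579 h.
Integrating: C(t) = C_in + (C₀ − C_in) e^(−t/τ).
C(4.74) = 2.02 + (0.312 − 2.02)·e^(−4.74/11.579) = 2.02 + (-1.7080)·0.66407 = 0.88576 mg/L.

0.886 mg/L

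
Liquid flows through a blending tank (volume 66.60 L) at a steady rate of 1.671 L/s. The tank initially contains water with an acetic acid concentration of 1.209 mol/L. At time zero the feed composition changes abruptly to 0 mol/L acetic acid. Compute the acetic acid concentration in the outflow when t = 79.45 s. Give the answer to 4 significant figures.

0.1647 mol/L

Species balance on the tank: V dC/dt = Q(C_in − C).
So dC/dt = (C_in − C)/τ with τ = V/Q = 66.60/1.671 = 39.8564 s.
This is linear first-order; C(t) = C_in + (C₀ − C_in) e^(−t/τ).
C(79.45) = 0 + (1.209 − 0)·e^(−79.45/39.8564) = 0 + (1.20900)·0.136230 = 0.164703 mol/L.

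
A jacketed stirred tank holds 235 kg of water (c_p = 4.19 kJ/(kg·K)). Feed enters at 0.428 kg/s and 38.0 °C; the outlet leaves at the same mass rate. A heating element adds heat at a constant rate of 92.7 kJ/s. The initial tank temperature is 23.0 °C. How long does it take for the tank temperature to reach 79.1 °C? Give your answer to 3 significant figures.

Unsteady energy balance on the tank contents: M c_p dT/dt = ṁ c_p (T_in − T) + 92.7.
τ = M/ṁ = 549.07 s; T_ss = T_in + Q̇/(ṁ c_p) = 89.692 °C.
T(t) = T_ss + (T₀ − T_ss) e^(−t/τ). Set T = 79.1:
e^(−t/τ) = (79.1 − 89.692)/(23.0 − 89.692) = 0.15882
t = −549.07 · ln(0.15882) = 1010.3 s.

1010 s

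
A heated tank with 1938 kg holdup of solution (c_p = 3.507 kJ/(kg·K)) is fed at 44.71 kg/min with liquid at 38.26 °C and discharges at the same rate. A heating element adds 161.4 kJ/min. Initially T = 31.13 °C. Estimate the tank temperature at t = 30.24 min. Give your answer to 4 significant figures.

35.23 °C

M c_p dT/dt = ṁ c_p (T_in − T) + Q̇.
τ = M/ṁ = 43.3460 min; T_ss = T_in + Q̇/(ṁ c_p) = 38.26 + 161.4/(44.71·3.507) = 39.2894 °C.
This is linear first-order; T(t) = T_ss + (T₀ − T_ss) e^(−t/τ).
T(30.24) = 39.2894 + (-8.15935)·e^(−30.24/43.3460) = 39.2894 + (-8.15935)·0.497758 = 35.2280 °C.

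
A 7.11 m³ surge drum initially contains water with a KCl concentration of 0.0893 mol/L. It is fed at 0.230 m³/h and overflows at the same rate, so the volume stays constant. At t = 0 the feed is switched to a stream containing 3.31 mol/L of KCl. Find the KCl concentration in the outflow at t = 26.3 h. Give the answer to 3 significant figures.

1.93 mol/L

Species balance on the tank: V dC/dt = Q(C_in − C).
So dC/dt = (C_in − C)/τ with τ = V/Q = 7.11/0.230 = 30.913 h.
Solution: C(t) = C_in + (C₀ − C_in) e^(−t/τ).
C(26.3) = 3.31 + (0.0893 − 3.31)·e^(−26.3/30.913) = 3.31 + (-3.2207)·0.42708 = 1.9345 mol/L.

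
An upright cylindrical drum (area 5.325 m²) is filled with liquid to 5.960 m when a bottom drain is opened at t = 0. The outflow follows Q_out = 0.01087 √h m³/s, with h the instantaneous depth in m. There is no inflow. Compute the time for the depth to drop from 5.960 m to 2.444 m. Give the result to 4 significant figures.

860.2 s

Accumulation of liquid (constant cross-section A): A dh/dt = −0.01087 √h.
This is separable: 2 d(√h)/dt = −0.01087/A, so √h = √h₀ − (0.01087/(2A)) t.
t = 2A(√h₀ − √h)/0.01087 = 2·5.325·(√5.960 − √2.444)/0.01087
  = 10.6500 × (2.44131 − 1.56333) / 0.01087 = 860.212 s.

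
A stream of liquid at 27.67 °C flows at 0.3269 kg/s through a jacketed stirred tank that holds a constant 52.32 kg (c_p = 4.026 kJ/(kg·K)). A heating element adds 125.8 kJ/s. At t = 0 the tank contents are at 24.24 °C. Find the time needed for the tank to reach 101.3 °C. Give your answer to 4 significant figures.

Energy balance: M c_p dT/dt = ṁ c_p (T_in − T) + 125.8.
τ = M/ṁ = 160.049 s; T_ss = T_in + Q̇/(ṁ c_p) = 123.255 °C.
T(t) = T_ss + (T₀ − T_ss) e^(−t/τ). Set T = 101.3:
e^(−t/τ) = (101.3 − 123.255)/(24.24 − 123.255) = 0.221738
t = −160.049 · ln(0.221738) = 241.075 s.

241.1 s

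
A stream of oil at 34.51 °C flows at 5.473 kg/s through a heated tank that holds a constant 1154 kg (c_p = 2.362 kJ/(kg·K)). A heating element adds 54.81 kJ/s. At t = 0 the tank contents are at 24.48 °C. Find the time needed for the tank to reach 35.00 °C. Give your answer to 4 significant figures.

First-law balance (no shaft work): M c_p dT/dt = ṁ c_p (T_in − T) + 54.81.
τ = M/ṁ = 210.853 s; T_ss = T_in + Q̇/(ṁ c_p) = 38.7499 °C.
T(t) = T_ss + (T₀ − T_ss) e^(−t/τ). Set T = 35.00:
e^(−t/τ) = (35.00 − 38.7499)/(24.48 − 38.7499) = 0.262783
t = −210.853 · ln(0.262783) = 281.790 s.

281.8 s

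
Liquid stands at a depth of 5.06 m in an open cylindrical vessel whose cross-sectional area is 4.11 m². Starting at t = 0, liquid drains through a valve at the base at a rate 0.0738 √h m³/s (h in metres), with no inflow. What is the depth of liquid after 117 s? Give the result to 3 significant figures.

1.44 m

A dh/dt = −Q_out = −0.0738 √h.
∫ h^(−1/2) dh = −(0.0738/A) ∫ dt, giving 2√h = 2√h₀ − (0.0738/A) t.
√h = √5.06 − 0.0738·117/(2·4.11) = 2.2494 − 1.0504 = 1.1990.
h = 1.1990² = 1.4376 m.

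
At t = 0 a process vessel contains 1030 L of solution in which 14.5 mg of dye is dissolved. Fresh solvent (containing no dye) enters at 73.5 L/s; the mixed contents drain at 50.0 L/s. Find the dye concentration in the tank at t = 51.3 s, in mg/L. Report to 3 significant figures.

Total volume: dV/dt = Q_in − Q_out = 23.500 L/s, so V(t) = 1030 + 23.500 t and V(51.3) = 2235.6 L.
No dye enters, so dm/dt = −Q_out · (m/V).
Separate: dm/m = −Q_out dt/V(t) ⇒ ln(m/m₀) = −(Q_out/(Q_in−Q_out)) ln(V/V₀).
m = m₀ (V₀/V)^(Q_out/(Q_in−Q_out)) = 14.5 × (1030/2235.6)^(2.1277) = 2.7881 mg.
C = m/V = 2.7881/2235.6 = 0.0012472 mg/L.

0.00125 mg/L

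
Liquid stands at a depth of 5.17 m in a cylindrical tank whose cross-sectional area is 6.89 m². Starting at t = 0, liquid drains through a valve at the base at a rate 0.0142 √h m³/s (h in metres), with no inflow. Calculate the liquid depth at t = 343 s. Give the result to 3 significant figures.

With no inflow, A dh/dt = −0.0142 √h.
This is separable: 2 d(√h)/dt = −0.0142/A, so √h = √h₀ − (0.0142/(2A)) t.
√h = √5.17 − 0.0142·343/(2·6.89) = 2.2738 − 0.35345 = 1.9203.
h = 1.9203² = 3.6876 m.

3.69 m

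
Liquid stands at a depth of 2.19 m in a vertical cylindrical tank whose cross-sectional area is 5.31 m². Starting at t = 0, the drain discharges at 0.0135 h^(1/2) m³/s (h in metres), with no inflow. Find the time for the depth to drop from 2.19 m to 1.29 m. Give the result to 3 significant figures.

271 s

A dh/dt = −Q_out = −0.0135 √h.
This is separable: 2 d(√h)/dt = −0.0135/A, so √h = √h₀ − (0.0135/(2A)) t.
t = 2A(√h₀ − √h)/0.0135 = 2·5.31·(√2.19 − √1.29)/0.0135
  = 10.620 × (1.4799 − 1.1358) / 0.0135 = 270.68 s.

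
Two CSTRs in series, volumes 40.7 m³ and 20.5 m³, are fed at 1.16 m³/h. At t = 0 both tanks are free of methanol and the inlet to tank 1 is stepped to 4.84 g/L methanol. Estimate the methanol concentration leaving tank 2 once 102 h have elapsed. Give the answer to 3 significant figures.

Time constants: τᵢ = Vᵢ/Q for each well-mixed tank.
τ₁ = 40.7/1.16 = 35.086 h; τ₂ = 20.5/1.16 = 17.672 h.
Solving the cascade with C₁(0)=C₂(0)=0 gives C₂(t) = C_in[1 − (τ₁ e^(−t/τ₁) − τ₂ e^(−t/τ₂))/(τ₁ − τ₂)].
At t = 102: e^(−t/τ₁) = 0.054633, e^(−t/τ₂) = 0.0031144.
C₂ = 4.84·[1 − (35.086·0.054633 − 17.672·0.0031144)/(17.414)] = 4.84·0.89308 = 4.3225 g/L.

4.32 g/L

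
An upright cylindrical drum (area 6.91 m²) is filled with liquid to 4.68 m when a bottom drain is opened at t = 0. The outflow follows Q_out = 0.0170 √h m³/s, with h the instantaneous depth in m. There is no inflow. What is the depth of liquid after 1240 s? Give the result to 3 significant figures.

Unsteady balance on liquid volume: A dh/dt = −0.0170 √h.
∫ h^(−1/2) dh = −(0.0170/A) ∫ dt, giving 2√h = 2√h₀ − (0.0170/A) t.
√h = √4.68 − 0.0170·1240/(2·6.91) = 2.1633 − 1.5253 = 0.63801.
h = 0.63801² = 0.40705 m.

0.407 m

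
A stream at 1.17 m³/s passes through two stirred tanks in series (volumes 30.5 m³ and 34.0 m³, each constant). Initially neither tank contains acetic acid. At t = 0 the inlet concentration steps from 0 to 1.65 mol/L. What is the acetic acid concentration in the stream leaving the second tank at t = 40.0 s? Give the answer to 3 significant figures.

0.703 mol/L

Species balance on tank i: dCᵢ/dt = (Cᵢ₋₁ − Cᵢ)/τᵢ with τᵢ = Vᵢ/Q.
τ₁ = 30.5/1.17 = 26.068 s; τ₂ = 34.0/1.17 = 29.060 s.
Tank 1: C₁ = C_in(1 − e^(−t/τ₁)). Tank 2 (τ₁ ≠ τ₂): C₂ = C_in[1 − (τ₁ e^(−t/τ₁) − τ₂ e^(−t/τ₂))/(τ₁ − τ₂)].
At t = 40.0: e^(−t/τ₁) = 0.21558, e^(−t/τ₂) = 0.25247.
C₂ = 1.65·[1 − (26.068·0.21558 − 29.060·0.25247)/(-2.9915)] = 1.65·0.42607 = 0.70302 mol/L.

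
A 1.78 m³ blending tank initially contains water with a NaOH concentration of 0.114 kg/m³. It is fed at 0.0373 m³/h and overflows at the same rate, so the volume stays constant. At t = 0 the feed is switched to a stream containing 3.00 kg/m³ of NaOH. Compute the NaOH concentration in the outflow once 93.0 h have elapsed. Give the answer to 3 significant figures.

2.59 kg/m³

Mass balance on the solute (V constant): V dC/dt = Q(C_in − C).
Rewrite as dC/dt + C/τ = C_in/τ, τ = V/Q = 47.721 h.
Solution: C(t) = C_in + (C₀ − C_in) e^(−t/τ).
C(93.0) = 3.00 + (0.114 − 3.00)·e^(−93.0/47.721) = 3.00 + (-2.8860)·0.14244 = 2.5889 kg/m³.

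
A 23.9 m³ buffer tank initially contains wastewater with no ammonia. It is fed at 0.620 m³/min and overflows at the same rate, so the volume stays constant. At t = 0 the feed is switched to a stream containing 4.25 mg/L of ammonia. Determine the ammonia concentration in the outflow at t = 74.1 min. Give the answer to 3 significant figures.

3.63 mg/L

Transient balance on the dissolved component: V dC/dt = Q(C_in − C).
So dC/dt = (C_in − C)/τ with τ = V/Q = 23.9/0.620 = 38.548 min.
Integrating: C(t) = C_in + (C₀ − C_in) e^(−t/τ).
C(74.1) = 4.25 + (0 − 4.25)·e^(−74.1/38.548) = 4.25 + (-4.2500)·0.14628 = 3.6283 mg/L.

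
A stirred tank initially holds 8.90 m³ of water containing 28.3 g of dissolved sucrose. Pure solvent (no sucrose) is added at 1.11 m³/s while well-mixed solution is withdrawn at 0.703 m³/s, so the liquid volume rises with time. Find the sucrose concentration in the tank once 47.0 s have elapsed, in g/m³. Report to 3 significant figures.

Let m(t) be the amount of sucrose. Volume: V(t) = V₀ + (Q_in − Q_out) t = 8.90 + 0.40700 t; V(47.0) = 28.029 m³.
Solute balance: dm/dt = 0 − Q_out C = −Q_out m/V(t).
dm/m = −Q_out dt/(V₀ + 0.40700 t); integrating gives ln(m/m₀) = −(Q_out/(Q_in−Q_out)) ln(V/V₀).
m = m₀ (V₀/V)^(Q_out/(Q_in−Q_out)) = 28.3 × (8.90/28.029)^(1.7273) = 3.9015 g.
C = m/V = 3.9015/28.029 = 0.13919 g/m³.

0.139 g/m³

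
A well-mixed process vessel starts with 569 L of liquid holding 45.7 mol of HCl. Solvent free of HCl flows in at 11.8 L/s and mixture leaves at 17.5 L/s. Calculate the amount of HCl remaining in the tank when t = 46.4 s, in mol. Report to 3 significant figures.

Let m(t) be the amount of HCl. Volume: V(t) = V₀ + (Q_in − Q_out) t = 569 − 5.7000 t; V(46.4) = 304.52 L.
No HCl enters, so dm/dt = −Q_out · (m/V).
Separate: dm/m = −Q_out dt/V(t) ⇒ ln(m/m₀) = −(Q_out/(Q_in−Q_out)) ln(V/V₀).
m = m₀ (V₀/V)^(Q_out/(Q_in−Q_out)) = 45.7 × (569/304.52)^(-3.0702) = 6.7046 mol.

6.70 mol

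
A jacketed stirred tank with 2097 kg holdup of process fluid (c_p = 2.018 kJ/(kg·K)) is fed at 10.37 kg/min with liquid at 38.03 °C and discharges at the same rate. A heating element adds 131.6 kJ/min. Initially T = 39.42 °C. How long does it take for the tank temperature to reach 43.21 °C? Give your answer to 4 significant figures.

300.5 min

M c_p dT/dt = ṁ c_p (T_in − T) + Q̇.
τ = M/ṁ = 202.218 min; T_ss = T_in + Q̇/(ṁ c_p) = 44.3186 °C.
T(t) = T_ss + (T₀ − T_ss) e^(−t/τ). Set T = 43.21:
e^(−t/τ) = (43.21 − 44.3186)/(39.42 − 44.3186) = 0.226314
t = −202.218 · ln(0.226314) = 300.462 min.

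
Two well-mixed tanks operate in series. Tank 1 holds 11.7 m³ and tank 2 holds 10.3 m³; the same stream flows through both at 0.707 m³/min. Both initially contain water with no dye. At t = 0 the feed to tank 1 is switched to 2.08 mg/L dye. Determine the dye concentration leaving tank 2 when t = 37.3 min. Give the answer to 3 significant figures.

Species balance on tank i: dCᵢ/dt = (Cᵢ₋₁ − Cᵢ)/τᵢ with τᵢ = Vᵢ/Q.
τ₁ = 11.7/0.707 = 16.549 min; τ₂ = 10.3/0.707 = 14.569 min.
Tank 1: C₁ = C_in(1 − e^(−t/τ₁)). Tank 2 (τ₁ ≠ τ₂): C₂ = C_in[1 − (τ₁ e^(−t/τ₁) − τ₂ e^(−t/τ₂))/(τ₁ − τ₂)].
At t = 37.3: e^(−t/τ₁) = 0.10498, e^(−t/τ₂) = 0.077281.
C₂ = 2.08·[1 − (16.549·0.10498 − 14.569·0.077281)/(1.9802)] = 2.08·0.69120 = 1.4377 mg/L.

1.44 mg/L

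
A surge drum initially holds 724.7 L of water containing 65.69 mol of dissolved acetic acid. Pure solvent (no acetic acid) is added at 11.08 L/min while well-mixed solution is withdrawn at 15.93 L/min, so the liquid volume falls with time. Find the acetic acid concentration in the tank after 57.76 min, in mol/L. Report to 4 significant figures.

Let m(t) be the amount of acetic acid. Volume: V(t) = V₀ + (Q_in − Q_out) t = 724.7 − 4.85000 t; V(57.76) = 444.564 L.
No acetic acid enters, so dm/dt = −Q_out · (m/V).
dm/m = −Q_out dt/(V₀ − 4.85000 t); integrating gives ln(m/m₀) = −(Q_out/(Q_in−Q_out)) ln(V/V₀).
m = m₀ (V₀/V)^(Q_out/(Q_in−Q_out)) = 65.69 × (724.7/444.564)^(-3.28454) = 13.1960 mol.
C = m/V = 13.1960/444.564 = 0.0296830 mol/L.

0.02968 mol/L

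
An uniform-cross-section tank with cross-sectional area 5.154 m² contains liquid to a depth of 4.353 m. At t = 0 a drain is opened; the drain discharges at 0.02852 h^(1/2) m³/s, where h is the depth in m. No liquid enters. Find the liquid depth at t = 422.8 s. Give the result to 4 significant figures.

With no inflow, A dh/dt = −0.02852 √h.
∫ h^(−1/2) dh = −(0.02852/A) ∫ dt, giving 2√h = 2√h₀ − (0.02852/A) t.
√h = √4.353 − 0.02852·422.8/(2·5.154) = 2.08638 − 1.16980 = 0.916589.
h = 0.916589² = 0.840135 m.

0.8401 m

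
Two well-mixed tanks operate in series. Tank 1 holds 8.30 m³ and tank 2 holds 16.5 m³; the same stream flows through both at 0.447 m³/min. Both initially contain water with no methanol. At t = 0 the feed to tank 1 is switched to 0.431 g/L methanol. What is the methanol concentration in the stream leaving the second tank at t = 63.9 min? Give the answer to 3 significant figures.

0.291 g/L

Time constants: τᵢ = Vᵢ/Q for each well-mixed tank.
τ₁ = 8.30/0.447 = 18.568 min; τ₂ = 16.5/0.447 = 36.913 min.
Solving the cascade with C₁(0)=C₂(0)=0 gives C₂(t) = C_in[1 − (τ₁ e^(−t/τ₁) − τ₂ e^(−t/τ₂))/(τ₁ − τ₂)].
At t = 63.9: e^(−t/τ₁) = 0.032021, e^(−t/τ₂) = 0.17709.
C₂ = 0.431·[1 − (18.568·0.032021 − 36.913·0.17709)/(-18.345)] = 0.431·0.67608 = 0.29139 g/L.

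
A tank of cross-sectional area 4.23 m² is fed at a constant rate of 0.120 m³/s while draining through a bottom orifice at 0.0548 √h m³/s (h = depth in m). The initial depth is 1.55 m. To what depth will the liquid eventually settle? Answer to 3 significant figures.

Level balance: A dh/dt = 0.120 − 0.0548 √h. Setting dh/dt = 0:
Q_in = 0.0548 √h_ss ⇒ √h_ss = 0.120/0.0548 = 2.1898.
h_ss = 2.1898² = 4.7951 m. (Since h₀ = 1.55 m < h_ss, the level will rise toward this value.)

4.80 m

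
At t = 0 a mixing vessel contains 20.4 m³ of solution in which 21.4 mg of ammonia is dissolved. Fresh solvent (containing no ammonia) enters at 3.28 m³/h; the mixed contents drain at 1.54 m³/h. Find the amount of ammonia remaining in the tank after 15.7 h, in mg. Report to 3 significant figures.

10.1 mg

Let m(t) be the amount of ammonia. Volume: V(t) = V₀ + (Q_in − Q_out) t = 20.4 + 1.7400 t; V(15.7) = 47.718 m³.
Solute balance: dm/dt = 0 − Q_out C = −Q_out m/V(t).
Separate: dm/m = −Q_out dt/V(t) ⇒ ln(m/m₀) = −(Q_out/(Q_in−Q_out)) ln(V/V₀).
m = m₀ (V₀/V)^(Q_out/(Q_in−Q_out)) = 21.4 × (20.4/47.718)^(0.88506) = 10.087 mg.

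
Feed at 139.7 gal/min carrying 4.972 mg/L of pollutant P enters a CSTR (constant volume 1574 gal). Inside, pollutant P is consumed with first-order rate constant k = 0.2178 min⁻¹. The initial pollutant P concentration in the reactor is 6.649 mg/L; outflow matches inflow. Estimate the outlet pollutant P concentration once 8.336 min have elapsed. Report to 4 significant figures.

Species balance: V dC/dt = Q C_in − Q C − k V C.
This is linear with rate a = Q/V + k = 0.306555 min⁻¹.
C_ss = Q C_in/(Q + kV) = 1.43951 mg/L; C(t) = C_ss + (C₀ − C_ss) e^(−a t).
C(8.336) = 1.43951 + (5.20949)·e^(−0.306555·8.336) = 1.43951 + (5.20949)·0.0776580 = 1.84407 mg/L.

1.844 mg/L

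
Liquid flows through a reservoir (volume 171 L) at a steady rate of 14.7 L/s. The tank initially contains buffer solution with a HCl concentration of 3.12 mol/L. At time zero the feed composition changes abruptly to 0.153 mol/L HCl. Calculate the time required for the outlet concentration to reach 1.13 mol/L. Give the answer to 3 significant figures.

Accumulation = in − out for the solute gives V dC/dt = Q(C_in − C), so τ = V/Q = 11.633 s.
C(t) = C_in + (C₀ − C_in) e^(−t/τ). Set C = 1.13 and solve for t:
e^(−t/τ) = (C − C_in)/(C₀ − C_in) = (1.13 − 0.153)/(3.12 − 0.153) = 0.32929
t = −τ ln(…) = 11.633 × 1.1108 = 12.922 s.

12.9 s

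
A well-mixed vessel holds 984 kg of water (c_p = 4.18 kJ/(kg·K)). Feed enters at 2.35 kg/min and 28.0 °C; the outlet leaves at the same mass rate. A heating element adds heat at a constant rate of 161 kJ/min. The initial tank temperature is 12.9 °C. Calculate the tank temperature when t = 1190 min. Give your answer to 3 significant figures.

42.6 °C

Unsteady energy balance on the tank contents: M c_p dT/dt = ṁ c_p (T_in − T) + 161.
τ = M/ṁ = 418.72 min; T_ss = T_in + Q̇/(ṁ c_p) = 28.0 + 161/(2.35·4.18) = 44.390 °C.
Solution: T(t) = T_ss + (T₀ − T_ss) e^(−t/τ).
T(1190) = 44.390 + (-31.490)·e^(−1190/418.72) = 44.390 + (-31.490)·0.058311 = 42.554 °C.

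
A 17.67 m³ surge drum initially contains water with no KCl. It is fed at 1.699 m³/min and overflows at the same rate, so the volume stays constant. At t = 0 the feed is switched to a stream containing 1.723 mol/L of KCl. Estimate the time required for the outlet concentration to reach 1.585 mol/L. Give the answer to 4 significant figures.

26.26 min

Species balance: V dC/dt = Q(C_in − C) ⇒ τ = V/Q = 10.4002 min.
C(t) = C_in + (C₀ − C_in) e^(−t/τ). Set C = 1.585 and solve for t:
e^(−t/τ) = (C − C_in)/(C₀ − C_in) = (1.585 − 1.723)/(0 − 1.723) = 0.0800929
t = −τ ln(…) = 10.4002 × 2.52457 = 26.2561 min.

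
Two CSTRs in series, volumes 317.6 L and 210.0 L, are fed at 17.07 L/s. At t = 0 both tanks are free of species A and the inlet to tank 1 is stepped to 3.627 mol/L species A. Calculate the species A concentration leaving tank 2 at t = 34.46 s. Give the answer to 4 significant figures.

Each tank obeys Vᵢ dCᵢ/dt = Q(Cᵢ₋₁ − Cᵢ), so τᵢ = Vᵢ/Q.
τ₁ = 317.6/17.07 = 18.6057 s; τ₂ = 210.0/17.07 = 12.3023 s.
Tank 1: C₁ = C_in(1 − e^(−t/τ₁)). Tank 2 (τ₁ ≠ τ₂): C₂ = C_in[1 − (τ₁ e^(−t/τ₁) − τ₂ e^(−t/τ₂))/(τ₁ − τ₂)].
At t = 34.46: e^(−t/τ₁) = 0.156905, e^(−t/τ₂) = 0.0607429.
C₂ = 3.627·[1 − (18.6057·0.156905 − 12.3023·0.0607429)/(6.30346)] = 3.627·0.655419 = 2.37720 mol/L.

2.377 mol/L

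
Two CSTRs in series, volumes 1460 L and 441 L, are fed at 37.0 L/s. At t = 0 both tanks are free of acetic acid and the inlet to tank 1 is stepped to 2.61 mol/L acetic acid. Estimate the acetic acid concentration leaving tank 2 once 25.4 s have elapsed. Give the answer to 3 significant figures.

0.780 mol/L

Time constants: τᵢ = Vᵢ/Q for each well-mixed tank.
τ₁ = 1460/37.0 = 39.459 s; τ₂ = 441/37.0 = 11.919 s.
Solving the cascade with C₁(0)=C₂(0)=0 gives C₂(t) = C_in[1 − (τ₁ e^(−t/τ₁) − τ₂ e^(−t/τ₂))/(τ₁ − τ₂)].
At t = 25.4: e^(−t/τ₁) = 0.52535, e^(−t/τ₂) = 0.11871.
C₂ = 2.61·[1 − (39.459·0.52535 − 11.919·0.11871)/(27.541)] = 2.61·0.29867 = 0.77953 mol/L.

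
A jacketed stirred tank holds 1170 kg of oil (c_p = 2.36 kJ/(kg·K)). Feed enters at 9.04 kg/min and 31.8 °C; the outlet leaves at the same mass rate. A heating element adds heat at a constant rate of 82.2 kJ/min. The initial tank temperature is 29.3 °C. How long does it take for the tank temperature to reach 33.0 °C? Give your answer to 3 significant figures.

113 min

First-law balance (no shaft work): M c_p dT/dt = ṁ c_p (T_in − T) + 82.2.
τ = M/ṁ = 129.42 min; T_ss = T_in + Q̇/(ṁ c_p) = 35.653 °C.
T(t) = T_ss + (T₀ − T_ss) e^(−t/τ). Set T = 33.0:
e^(−t/τ) = (33.0 − 35.653)/(29.3 − 35.653) = 0.41759
t = −129.42 · ln(0.41759) = 113.02 min.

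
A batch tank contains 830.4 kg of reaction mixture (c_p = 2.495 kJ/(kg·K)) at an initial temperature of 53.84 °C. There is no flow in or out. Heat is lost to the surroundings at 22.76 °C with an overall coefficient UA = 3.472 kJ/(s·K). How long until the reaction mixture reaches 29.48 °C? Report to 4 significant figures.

Lumped-capacitance energy balance: M c_p dT/dt = UA(T_amb − T).
τ = M c_p/UA = 596.730 s; T_ss = T_amb = 22.7600 °C.
T(t) = T_ss + (T₀ − T_ss)e^(−t/τ); set T = 29.48:
t = −τ ln[(T − T_ss)/(T₀ − T_ss)] = −596.730 · ln(0.216216) = 913.879 s.

913.9 s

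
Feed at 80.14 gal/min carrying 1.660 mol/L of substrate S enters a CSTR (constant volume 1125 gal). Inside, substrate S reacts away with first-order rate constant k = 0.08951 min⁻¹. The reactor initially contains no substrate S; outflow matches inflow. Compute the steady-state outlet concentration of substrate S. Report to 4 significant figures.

0.7356 mol/L

V dC/dt = Q(C_in − C) − k V C.
At steady state: 0 = Q C_in − (Q + kV) C_ss, so C_ss = Q C_in/(Q + kV).
C_ss = 80.14·1.660/(80.14 + 0.08951·1125) = 133.032/180.839 = 0.735641 mol/L.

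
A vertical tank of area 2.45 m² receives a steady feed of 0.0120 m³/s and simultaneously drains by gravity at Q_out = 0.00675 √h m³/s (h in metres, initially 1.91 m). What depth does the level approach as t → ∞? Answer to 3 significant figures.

3.16 m

Level balance: A dh/dt = 0.0120 − 0.00675 √h. Setting dh/dt = 0:
Q_in = 0.00675 √h_ss ⇒ √h_ss = 0.0120/0.00675 = 1.7778.
h_ss = 1.7778² = 3.1605 m. (Since h₀ = 1.91 m < h_ss, the level will rise toward this value.)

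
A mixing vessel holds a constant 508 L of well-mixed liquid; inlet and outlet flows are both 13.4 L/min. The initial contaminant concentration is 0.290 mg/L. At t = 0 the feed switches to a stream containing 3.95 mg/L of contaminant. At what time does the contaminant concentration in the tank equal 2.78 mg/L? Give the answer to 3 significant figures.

43.2 min

Accumulation = in − out for the solute gives V dC/dt = Q(C_in − C), so τ = V/Q = 37.910 min.
C(t) = C_in + (C₀ − C_in) e^(−t/τ). Set C = 2.78 and solve for t:
e^(−t/τ) = (C − C_in)/(C₀ − C_in) = (2.78 − 3.95)/(0.290 − 3.95) = 0.31967
t = −τ ln(…) = 37.910 × 1.1405 = 43.235 min.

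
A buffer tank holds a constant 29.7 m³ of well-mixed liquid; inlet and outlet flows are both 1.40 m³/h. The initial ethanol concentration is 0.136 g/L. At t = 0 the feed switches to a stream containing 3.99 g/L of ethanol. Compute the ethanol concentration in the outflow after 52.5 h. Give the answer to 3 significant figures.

3.67 g/L

Accumulation = in − out for the solute gives V dC/dt = Q(C_in − C).
So dC/dt = (C_in − C)/τ with τ = V/Q = 29.7/1.40 = 21.214 h.
C approaches C_in exponentially: C(t) = C_in + (C₀ − C_in) e^(−t/τ).
C(52.5) = 3.99 + (0.136 − 3.99)·e^(−52.5/21.214) = 3.99 + (-3.8540)·0.084184 = 3.6656 g/L.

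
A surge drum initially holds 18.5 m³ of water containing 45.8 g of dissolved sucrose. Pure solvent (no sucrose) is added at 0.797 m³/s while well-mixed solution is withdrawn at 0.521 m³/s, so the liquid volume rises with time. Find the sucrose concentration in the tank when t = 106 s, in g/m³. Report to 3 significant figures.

Total volume: dV/dt = Q_in − Q_out = 0.27600 m³/s, so V(t) = 18.5 + 0.27600 t and V(106) = 47.756 m³.
Solute balance: dm/dt = 0 − Q_out C = −Q_out m/V(t).
dm/m = −Q_out dt/(V₀ + 0.27600 t); integrating gives ln(m/m₀) = −(Q_out/(Q_in−Q_out)) ln(V/V₀).
m = m₀ (V₀/V)^(Q_out/(Q_in−Q_out)) = 45.8 × (18.5/47.756)^(1.8877) = 7.6456 g.
C = m/V = 7.6456/47.756 = 0.16010 g/m³.

0.160 g/m³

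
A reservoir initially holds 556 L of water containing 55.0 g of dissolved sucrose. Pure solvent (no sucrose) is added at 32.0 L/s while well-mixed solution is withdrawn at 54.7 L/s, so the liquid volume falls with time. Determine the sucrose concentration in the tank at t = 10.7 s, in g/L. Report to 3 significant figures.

Total volume: dV/dt = Q_in − Q_out = -22.700 L/s, so V(t) = 556 − 22.700 t and V(10.7) = 313.11 L.
Species balance (pure solvent in): dm/dt = −Q_out · m/V(t).
dm/m = −Q_out dt/(V₀ − 22.700 t); integrating gives ln(m/m₀) = −(Q_out/(Q_in−Q_out)) ln(V/V₀).
m = m₀ (V₀/V)^(Q_out/(Q_in−Q_out)) = 55.0 × (556/313.11)^(-2.4097) = 13.786 g.
C = m/V = 13.786/313.11 = 0.044029 g/L.

0.0440 g/L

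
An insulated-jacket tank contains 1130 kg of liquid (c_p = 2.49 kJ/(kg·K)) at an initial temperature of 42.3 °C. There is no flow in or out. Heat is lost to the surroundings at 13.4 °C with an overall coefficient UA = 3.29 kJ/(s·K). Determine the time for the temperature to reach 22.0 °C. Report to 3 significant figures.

1040 s

First-law balance (no shaft work): M c_p dT/dt = −UA(T − T_amb).
τ = M c_p/UA = 855.23 s; T_ss = T_amb = 13.400 °C.
T(t) = T_ss + (T₀ − T_ss)e^(−t/τ); set T = 22.0:
t = −τ ln[(T − T_ss)/(T₀ − T_ss)] = −855.23 · ln(0.29758) = 1036.6 s.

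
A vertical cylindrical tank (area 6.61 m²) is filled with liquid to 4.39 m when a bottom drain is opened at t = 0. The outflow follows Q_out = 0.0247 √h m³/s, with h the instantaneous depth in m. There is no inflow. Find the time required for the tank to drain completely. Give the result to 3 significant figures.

1120 s

With no inflow, A dh/dt = −0.0247 √h.
∫ h^(−1/2) dh = −(0.0247/A) ∫ dt, giving 2√h = 2√h₀ − (0.0247/A) t.
Tank is empty when √h = 0: t_empty = 2A√h₀/0.0247.
t_empty = 2·6.61·√4.39/0.0247 = 13.220·2.0952/0.0247 = 1121.4 s.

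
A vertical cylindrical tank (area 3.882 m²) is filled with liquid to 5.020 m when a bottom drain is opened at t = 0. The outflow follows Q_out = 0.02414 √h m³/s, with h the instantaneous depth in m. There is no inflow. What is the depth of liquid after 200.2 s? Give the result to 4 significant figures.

With no inflow, A dh/dt = −0.02414 √h.
Separate and integrate: 2(√h − √h₀) = −(0.02414/A) t.
√h = √5.020 − 0.02414·200.2/(2·3.882) = 2.24054 − 0.622466 = 1.61807.
h = 1.61807² = 2.61815 m.

2.618 m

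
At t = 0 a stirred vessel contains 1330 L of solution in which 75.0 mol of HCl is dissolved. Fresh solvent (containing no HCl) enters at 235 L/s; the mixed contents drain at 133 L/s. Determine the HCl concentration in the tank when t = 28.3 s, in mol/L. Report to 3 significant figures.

0.00395 mol/L

Total volume: dV/dt = Q_in − Q_out = 102.00 L/s, so V(t) = 1330 + 102.00 t and V(28.3) = 4216.6 L.
Species balance (pure solvent in): dm/dt = −Q_out · m/V(t).
Separate: dm/m = −Q_out dt/V(t) ⇒ ln(m/m₀) = −(Q_out/(Q_in−Q_out)) ln(V/V₀).
m = m₀ (V₀/V)^(Q_out/(Q_in−Q_out)) = 75.0 × (1330/4216.6)^(1.3039) = 16.659 mol.
C = m/V = 16.659/4216.6 = 0.0039508 mol/L.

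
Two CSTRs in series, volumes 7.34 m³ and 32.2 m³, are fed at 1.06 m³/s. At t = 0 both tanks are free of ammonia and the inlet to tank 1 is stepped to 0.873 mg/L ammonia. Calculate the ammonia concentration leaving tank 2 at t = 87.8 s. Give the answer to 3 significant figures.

0.810 mg/L

Time constants: τᵢ = Vᵢ/Q for each well-mixed tank.
τ₁ = 7.34/1.06 = 6.9245 s; τ₂ = 32.2/1.06 = 30.377 s.
Tank 1: C₁ = C_in(1 − e^(−t/τ₁)). Tank 2 (τ₁ ≠ τ₂): C₂ = C_in[1 − (τ₁ e^(−t/τ₁) − τ₂ e^(−t/τ₂))/(τ₁ − τ₂)].
At t = 87.8: e^(−t/τ₁) = 3.1141e-06, e^(−t/τ₂) = 0.055559.
C₂ = 0.873·[1 − (6.9245·3.1141e-06 − 30.377·0.055559)/(-23.453)] = 0.873·0.92804 = 0.81018 mg/L.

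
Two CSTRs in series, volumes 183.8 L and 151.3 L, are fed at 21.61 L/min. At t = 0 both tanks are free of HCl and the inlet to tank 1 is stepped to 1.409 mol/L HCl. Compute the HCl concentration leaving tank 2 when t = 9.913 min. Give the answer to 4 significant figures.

Species balance on tank i: dCᵢ/dt = (Cᵢ₋₁ − Cᵢ)/τᵢ with τᵢ = Vᵢ/Q.
τ₁ = 183.8/21.61 = 8.50532 min; τ₂ = 151.3/21.61 = 7.00139 min.
Tank 1: C₁ = C_in(1 − e^(−t/τ₁)). Tank 2 (τ₁ ≠ τ₂): C₂ = C_in[1 − (τ₁ e^(−t/τ₁) − τ₂ e^(−t/τ₂))/(τ₁ − τ₂)].
At t = 9.913: e^(−t/τ₁) = 0.311765, e^(−t/τ₂) = 0.242716.
C₂ = 1.409·[1 − (8.50532·0.311765 − 7.00139·0.242716)/(1.50393)] = 1.409·0.366787 = 0.516802 mol/L.

0.5168 mol/L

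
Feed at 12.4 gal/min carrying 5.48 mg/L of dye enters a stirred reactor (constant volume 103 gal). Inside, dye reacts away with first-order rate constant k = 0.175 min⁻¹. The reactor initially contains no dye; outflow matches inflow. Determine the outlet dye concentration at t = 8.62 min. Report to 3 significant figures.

2.06 mg/L

V dC/dt = Q(C_in − C) − k V C.
dC/dt = (Q/V) C_in − (Q/V + k) C; effective rate a = Q/V + k = 0.12039 + 0.175 = 0.29539 min⁻¹.
C_ss = Q C_in/(Q + kV) = 2.2334 mg/L; C(t) = C_ss + (C₀ − C_ss) e^(−a t).
C(8.62) = 2.2334 + (-2.2334)·e^(−0.29539·8.62) = 2.2334 + (-2.2334)·0.078375 = 2.0584 mg/L.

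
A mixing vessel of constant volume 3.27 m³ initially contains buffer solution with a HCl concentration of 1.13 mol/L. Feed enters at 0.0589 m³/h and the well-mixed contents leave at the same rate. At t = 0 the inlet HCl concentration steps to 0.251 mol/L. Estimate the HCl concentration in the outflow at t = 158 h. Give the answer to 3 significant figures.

0.302 mol/L

Species balance on the tank: V dC/dt = Q(C_in − C).
So dC/dt = (C_in − C)/τ with τ = V/Q = 3.27/0.0589 = 55.518 h.
Solution: C(t) = C_in + (C₀ − C_in) e^(−t/τ).
C(158) = 0.251 + (1.13 − 0.251)·e^(−158/55.518) = 0.251 + (0.87900)·0.058080 = 0.30205 mol/L.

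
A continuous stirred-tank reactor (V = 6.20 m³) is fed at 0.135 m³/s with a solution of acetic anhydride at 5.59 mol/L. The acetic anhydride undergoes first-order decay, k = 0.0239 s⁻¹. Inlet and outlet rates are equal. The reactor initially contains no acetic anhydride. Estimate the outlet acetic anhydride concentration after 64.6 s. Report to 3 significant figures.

2.53 mol/L

Species balance: V dC/dt = Q C_in − Q C − k V C.
This is linear with rate a = Q/V + k = 0.045674 s⁻¹.
C_ss = Q C_in/(Q + kV) = 2.6649 mol/L; C(t) = C_ss + (C₀ − C_ss) e^(−a t).
C(64.6) = 2.6649 + (-2.6649)·e^(−0.045674·64.6) = 2.6649 + (-2.6649)·0.052311 = 2.5255 mol/L.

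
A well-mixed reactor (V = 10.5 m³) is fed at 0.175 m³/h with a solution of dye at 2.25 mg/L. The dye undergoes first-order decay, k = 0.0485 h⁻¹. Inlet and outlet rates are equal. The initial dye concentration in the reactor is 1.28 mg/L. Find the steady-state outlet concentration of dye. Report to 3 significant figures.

0.575 mg/L

Species balance: V dC/dt = Q C_in − Q C − k V C.
Steady state (dC/dt = 0): C_ss = Q C_in/(Q + kV) = C_in/(1 + kV/Q).
C_ss = 0.175·2.25/(0.175 + 0.0485·10.5) = 0.39375/0.68425 = 0.57545 mg/L.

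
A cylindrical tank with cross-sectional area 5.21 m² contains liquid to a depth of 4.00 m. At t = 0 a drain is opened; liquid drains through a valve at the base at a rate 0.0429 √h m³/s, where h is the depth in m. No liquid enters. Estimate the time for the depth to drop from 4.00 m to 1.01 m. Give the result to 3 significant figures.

242 s

A dh/dt = −Q_out = −0.0429 √h.
This is separable: 2 d(√h)/dt = −0.0429/A, so √h = √h₀ − (0.0429/(2A)) t.
t = 2A(√h₀ − √h)/0.0429 = 2·5.21·(√4.00 − √1.01)/0.0429
  = 10.420 × (2.0000 − 1.0050) / 0.0429 = 241.68 s.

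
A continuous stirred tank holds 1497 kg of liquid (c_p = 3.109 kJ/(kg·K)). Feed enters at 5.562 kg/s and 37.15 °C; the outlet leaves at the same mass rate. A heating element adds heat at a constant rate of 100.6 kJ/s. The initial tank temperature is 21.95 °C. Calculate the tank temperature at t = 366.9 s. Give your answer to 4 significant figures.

37.59 °C

Energy balance: M c_p dT/dt = ṁ c_p (T_in − T) + 100.6.
τ = M/ṁ = 269.148 s; T_ss = T_in + Q̇/(ṁ c_p) = 37.15 + 100.6/(5.562·3.109) = 42.9676 °C.
T approaches T_ss exponentially: T(t) = T_ss + (T₀ − T_ss) e^(−t/τ).
T(366.9) = 42.9676 + (-21.0176)·e^(−366.9/269.148) = 42.9676 + (-21.0176)·0.255843 = 37.5904 °C.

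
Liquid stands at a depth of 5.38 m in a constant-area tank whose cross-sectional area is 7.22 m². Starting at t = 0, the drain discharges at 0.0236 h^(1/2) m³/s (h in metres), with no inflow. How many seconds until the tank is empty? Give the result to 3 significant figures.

Unsteady balance on liquid volume: A dh/dt = −0.0236 √h.
∫ h^(−1/2) dh = −(0.0236/A) ∫ dt, giving 2√h = 2√h₀ − (0.0236/A) t.
Set h = 0: 2√h₀ = (0.0236/A) t_empty ⇒ t_empty = 2A√h₀/0.0236.
t_empty = 2·7.22·√5.38/0.0236 = 14.440·2.3195/0.0236 = 1419.2 s.

1420 s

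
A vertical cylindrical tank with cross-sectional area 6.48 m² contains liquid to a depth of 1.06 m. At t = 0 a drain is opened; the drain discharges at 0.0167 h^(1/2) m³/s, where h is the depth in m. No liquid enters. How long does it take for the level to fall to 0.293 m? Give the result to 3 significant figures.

A dh/dt = −Q_out = −0.0167 √h.
∫ h^(−1/2) dh = −(0.0167/A) ∫ dt, giving 2√h = 2√h₀ − (0.0167/A) t.
t = 2A(√h₀ − √h)/0.0167 = 2·6.48·(√1.06 − √0.293)/0.0167
  = 12.960 × (1.0296 − 0.54129) / 0.0167 = 378.92 s.

379 s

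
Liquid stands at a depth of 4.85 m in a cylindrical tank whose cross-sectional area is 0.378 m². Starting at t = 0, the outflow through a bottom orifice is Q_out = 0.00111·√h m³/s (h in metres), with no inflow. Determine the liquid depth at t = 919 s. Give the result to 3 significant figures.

0.728 m

With no inflow, A dh/dt = −0.00111 √h.
Separate and integrate: 2(√h − √h₀) = −(0.00111/A) t.
√h = √4.85 − 0.00111·919/(2·0.378) = 2.2023 − 1.3493 = 0.85295.
h = 0.85295² = 0.72752 m.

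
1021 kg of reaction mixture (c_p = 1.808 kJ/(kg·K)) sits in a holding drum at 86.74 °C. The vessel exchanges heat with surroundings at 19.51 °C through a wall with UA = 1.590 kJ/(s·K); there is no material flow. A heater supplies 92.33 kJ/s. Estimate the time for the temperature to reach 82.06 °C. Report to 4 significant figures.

M c_p dT/dt = −UA(T − T_amb) + Q̇.
τ = M c_p/UA = 1160.99 s; T_ss = T_amb + Q̇/UA = 19.51 + 92.33/1.590 = 77.5792 °C.
T(t) = T_ss + (T₀ − T_ss)e^(−t/τ); set T = 82.06:
t = −τ ln[(T − T_ss)/(T₀ − T_ss)] = −1160.99 · ln(0.489129) = 830.256 s.

830.3 s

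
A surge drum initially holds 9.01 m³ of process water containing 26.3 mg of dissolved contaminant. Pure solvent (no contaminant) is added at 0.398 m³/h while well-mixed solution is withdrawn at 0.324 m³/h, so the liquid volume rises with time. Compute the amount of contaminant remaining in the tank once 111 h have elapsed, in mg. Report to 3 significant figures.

1.54 mg

Total volume: dV/dt = Q_in − Q_out = 0.074000 m³/h, so V(t) = 9.01 + 0.074000 t and V(111) = 17.224 m³.
Species balance (pure solvent in): dm/dt = −Q_out · m/V(t).
Separate: dm/m = −Q_out dt/V(t) ⇒ ln(m/m₀) = −(Q_out/(Q_in−Q_out)) ln(V/V₀).
m = m₀ (V₀/V)^(Q_out/(Q_in−Q_out)) = 26.3 × (9.01/17.224)^(4.3784) = 1.5411 mg.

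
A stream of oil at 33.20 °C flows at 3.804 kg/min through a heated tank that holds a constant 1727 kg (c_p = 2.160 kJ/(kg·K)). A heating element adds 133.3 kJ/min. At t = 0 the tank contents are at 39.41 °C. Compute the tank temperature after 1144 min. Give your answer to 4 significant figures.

M c_p dT/dt = ṁ c_p (T_in − T) + Q̇.
τ = M/ṁ = 453.996 min; T_ss = T_in + Q̇/(ṁ c_p) = 33.20 + 133.3/(3.804·2.160) = 49.4232 °C.
This is linear first-order; T(t) = T_ss + (T₀ − T_ss) e^(−t/τ).
T(1144) = 49.4232 + (-10.0132)·e^(−1144/453.996) = 49.4232 + (-10.0132)·0.0804719 = 48.6174 °C.

48.62 °C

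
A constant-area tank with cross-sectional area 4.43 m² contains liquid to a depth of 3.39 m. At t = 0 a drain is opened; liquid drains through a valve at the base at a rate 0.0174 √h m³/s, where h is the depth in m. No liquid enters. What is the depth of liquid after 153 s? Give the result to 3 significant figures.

2.37 m

With no inflow, A dh/dt = −0.0174 √h.
∫ h^(−1/2) dh = −(0.0174/A) ∫ dt, giving 2√h = 2√h₀ − (0.0174/A) t.
√h = √3.39 − 0.0174·153/(2·4.43) = 1.8412 − 0.30047 = 1.5407.
h = 1.5407² = 2.3738 m.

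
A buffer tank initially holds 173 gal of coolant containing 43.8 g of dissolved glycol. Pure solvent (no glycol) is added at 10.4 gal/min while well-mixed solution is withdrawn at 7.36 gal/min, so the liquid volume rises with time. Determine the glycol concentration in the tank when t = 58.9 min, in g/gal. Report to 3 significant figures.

Total volume: dV/dt = Q_in − Q_out = 3.0400 gal/min, so V(t) = 173 + 3.0400 t and V(58.9) = 352.06 gal.
No glycol enters, so dm/dt = −Q_out · (m/V).
dm/m = −Q_out dt/(V₀ + 3.0400 t); integrating gives ln(m/m₀) = −(Q_out/(Q_in−Q_out)) ln(V/V₀).
m = m₀ (V₀/V)^(Q_out/(Q_in−Q_out)) = 43.8 × (173/352.06)^(2.4211) = 7.8419 g.
C = m/V = 7.8419/352.06 = 0.022275 g/gal.

0.0223 g/gal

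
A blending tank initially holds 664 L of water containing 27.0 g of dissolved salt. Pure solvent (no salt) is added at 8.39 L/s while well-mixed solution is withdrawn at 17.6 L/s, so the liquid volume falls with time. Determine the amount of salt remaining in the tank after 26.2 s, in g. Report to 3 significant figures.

11.4 g

Let m(t) be the amount of salt. Volume: V(t) = V₀ + (Q_in − Q_out) t = 664 − 9.2100 t; V(26.2) = 422.70 L.
Solute balance: dm/dt = 0 − Q_out C = −Q_out m/V(t).
dm/m = −Q_out dt/(V₀ − 9.2100 t); integrating gives ln(m/m₀) = −(Q_out/(Q_in−Q_out)) ln(V/V₀).
m = m₀ (V₀/V)^(Q_out/(Q_in−Q_out)) = 27.0 × (664/422.70)^(-1.9110) = 11.391 g.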